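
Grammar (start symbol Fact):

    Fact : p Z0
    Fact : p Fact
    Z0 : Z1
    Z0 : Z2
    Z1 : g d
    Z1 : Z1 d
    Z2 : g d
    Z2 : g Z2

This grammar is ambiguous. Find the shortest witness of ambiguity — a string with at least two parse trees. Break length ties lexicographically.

p g d

length 3: p g d has 2 parse trees

Two derivations of p g d:
  Fact ⇒ p Z0 ⇒ p Z1 ⇒ p g d
  Fact ⇒ p Z0 ⇒ p Z2 ⇒ p g d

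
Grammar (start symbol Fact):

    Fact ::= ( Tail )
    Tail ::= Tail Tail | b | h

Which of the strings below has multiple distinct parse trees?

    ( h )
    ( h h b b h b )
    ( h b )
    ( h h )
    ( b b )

( h h b b h b )

( h ): 1 tree
( h h b b h b ): 42 trees
( h b ): 1 tree
( h h ): 1 tree
( b b ): 1 tree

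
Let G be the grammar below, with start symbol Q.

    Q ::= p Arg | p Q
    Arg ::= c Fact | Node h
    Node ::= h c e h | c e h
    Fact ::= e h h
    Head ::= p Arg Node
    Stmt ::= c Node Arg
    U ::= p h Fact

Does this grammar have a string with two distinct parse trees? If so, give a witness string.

Ambiguous

Witness: p c e h h

Derivation 1: Q ⇒ p Arg ⇒ p c Fact ⇒ p c e h h
Derivation 2: Q ⇒ p Arg ⇒ p Node h ⇒ p c e h h

Two distinct leftmost derivations for the same string.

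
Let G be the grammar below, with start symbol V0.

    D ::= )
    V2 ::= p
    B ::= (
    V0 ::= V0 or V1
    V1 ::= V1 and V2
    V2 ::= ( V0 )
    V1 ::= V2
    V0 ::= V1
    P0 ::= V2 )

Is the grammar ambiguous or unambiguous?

Only V0, V1, V2 are reachable from V0; ignoring the rest: This is a standard precedence ladder (V0 over V1 over V2), with each level left-recursive on its own operator ('or' at V0, 'and' at V1). That structure is LR(1), hence unambiguous.

Unambiguous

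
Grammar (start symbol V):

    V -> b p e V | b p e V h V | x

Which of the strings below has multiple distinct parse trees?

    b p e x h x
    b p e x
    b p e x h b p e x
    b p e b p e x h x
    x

b p e b p e x h x

b p e x h x: 1 tree
b p e x: 1 tree
b p e x h b p e x: 1 tree
b p e b p e x h x: 2 trees
x: 1 tree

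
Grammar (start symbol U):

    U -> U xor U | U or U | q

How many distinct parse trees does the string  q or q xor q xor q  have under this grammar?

Parse trees for q or q xor q xor q:
  [U [U [U q] or [U q]] xor [U [U q] xor [U q]]]
  [U [U [U [U q] or [U q]] xor [U q]] xor [U q]]
  [U [U [U q] or [U [U q] xor [U q]]] xor [U q]]
  [U [U q] or [U [U q] xor [U [U q] xor [U q]]]]
  [U [U q] or [U [U [U q] xor [U q]] xor [U q]]]

5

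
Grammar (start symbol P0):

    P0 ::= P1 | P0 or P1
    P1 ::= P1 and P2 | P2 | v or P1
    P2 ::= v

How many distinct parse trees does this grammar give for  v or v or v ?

4

Parse trees for v or v or v:
  [P0 [P1 v or [P1 v or [P1 [P2 v]]]]]
  [P0 [P0 [P1 [P2 v]]] or [P1 v or [P1 [P2 v]]]]
  [P0 [P0 [P1 v or [P1 [P2 v]]]] or [P1 [P2 v]]]
  [P0 [P0 [P0 [P1 [P2 v]]] or [P1 [P2 v]]] or [P1 [P2 v]]]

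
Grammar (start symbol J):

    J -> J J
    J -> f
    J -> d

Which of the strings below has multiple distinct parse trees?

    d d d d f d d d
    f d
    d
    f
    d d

d d d d f d d d

d d d d f d d d: 429 trees
f d: 1 tree
d: 1 tree
f: 1 tree
d d: 1 tree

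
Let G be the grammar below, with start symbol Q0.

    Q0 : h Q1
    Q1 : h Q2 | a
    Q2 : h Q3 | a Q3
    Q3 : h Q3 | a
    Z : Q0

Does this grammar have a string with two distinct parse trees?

Unambiguous

Only Q0, Q1, Q2, Q3 are reachable from Q0; ignoring the rest: Each reachable nonterminal has at most one production per leading terminal, and all productions are right-linear; the derivation is determined token-by-token.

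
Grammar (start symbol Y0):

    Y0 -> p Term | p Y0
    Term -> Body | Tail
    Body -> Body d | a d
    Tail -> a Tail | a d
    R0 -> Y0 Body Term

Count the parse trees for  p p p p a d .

Parse trees for p p p p a d:
  [Y0 p [Y0 p [Y0 p [Y0 p [Term [Body a d]]]]]]
  [Y0 p [Y0 p [Y0 p [Y0 p [Term [Tail a d]]]]]]

2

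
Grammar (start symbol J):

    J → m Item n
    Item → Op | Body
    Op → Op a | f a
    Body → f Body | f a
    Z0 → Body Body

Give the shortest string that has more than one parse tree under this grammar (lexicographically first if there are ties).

m f a n

length 4: m f a n has 2 parse trees

Two derivations of m f a n:
  J ⇒ m Item n ⇒ m Op n ⇒ m f a n
  J ⇒ m Item n ⇒ m Body n ⇒ m f a n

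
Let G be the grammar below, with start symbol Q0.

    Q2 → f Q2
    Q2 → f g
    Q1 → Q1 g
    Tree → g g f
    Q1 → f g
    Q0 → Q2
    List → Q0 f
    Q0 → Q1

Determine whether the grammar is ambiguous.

Ambiguous

Witness: f g

Derivation 1: Q0 ⇒ Q2 ⇒ f g
Derivation 2: Q0 ⇒ Q1 ⇒ f g

Two distinct leftmost derivations for the same string.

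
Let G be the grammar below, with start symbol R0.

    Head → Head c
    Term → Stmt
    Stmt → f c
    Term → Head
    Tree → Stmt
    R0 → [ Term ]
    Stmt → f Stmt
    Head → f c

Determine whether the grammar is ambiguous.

Witness: [ f c ]

Derivation 1: R0 ⇒ [ Term ] ⇒ [ Stmt ] ⇒ [ f c ]
Derivation 2: R0 ⇒ [ Term ] ⇒ [ Head ] ⇒ [ f c ]

Two distinct leftmost derivations for the same string.

Ambiguous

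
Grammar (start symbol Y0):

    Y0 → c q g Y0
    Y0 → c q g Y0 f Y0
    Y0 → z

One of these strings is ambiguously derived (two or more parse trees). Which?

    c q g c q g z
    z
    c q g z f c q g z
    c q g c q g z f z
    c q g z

c q g c q g z f z

c q g c q g z: 1 tree
z: 1 tree
c q g z f c q g z: 1 tree
c q g c q g z f z: 2 trees
c q g z: 1 tree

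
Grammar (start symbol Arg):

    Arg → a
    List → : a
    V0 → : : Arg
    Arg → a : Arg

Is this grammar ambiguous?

Only Arg is reachable from Arg; ignoring the rest: Right-recursive list with a separator: after each atom, whether the separator follows determines the rule. One parse per string.

Unambiguous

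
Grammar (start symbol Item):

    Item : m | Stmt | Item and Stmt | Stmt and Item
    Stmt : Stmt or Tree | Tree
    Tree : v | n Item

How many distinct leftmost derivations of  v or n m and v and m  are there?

2

Parse trees for v or n m and v and m:
  [Item [Stmt [Stmt [Tree v]] or [Tree n [Item m]]] and [Item [Stmt [Tree v]] and [Item m]]]
  [Item [Stmt [Stmt [Tree v]] or [Tree n [Item [Item m] and [Stmt [Tree v]]]]] and [Item m]]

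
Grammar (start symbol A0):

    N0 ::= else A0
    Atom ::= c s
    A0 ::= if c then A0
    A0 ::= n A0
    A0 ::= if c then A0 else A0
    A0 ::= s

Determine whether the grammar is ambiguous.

Witness: if c then if c then s else s

Derivation 1: A0 ⇒ if c then A0 ⇒ if c then if c then A0 else A0 ⇒ if c then if c then s else A0 ⇒ if c then if c then s else s
Derivation 2: A0 ⇒ if c then A0 else A0 ⇒ if c then if c then A0 else A0 ⇒ if c then if c then s else A0 ⇒ if c then if c then s else s

Two distinct leftmost derivations for the same string.

Ambiguous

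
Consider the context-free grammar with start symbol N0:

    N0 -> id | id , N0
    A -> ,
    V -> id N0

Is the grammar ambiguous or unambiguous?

Unambiguous

Only N0 is reachable from N0; ignoring the rest: Right-recursive list with a separator: after each atom, whether the separator follows determines the rule. One parse per string.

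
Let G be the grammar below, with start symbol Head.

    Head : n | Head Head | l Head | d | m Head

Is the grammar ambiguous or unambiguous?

Ambiguous

Witness: d d d

Derivation 1: Head ⇒ Head Head ⇒ Head Head Head ⇒ d Head Head ⇒ d d Head ⇒ d d d
Derivation 2: Head ⇒ Head Head ⇒ d Head ⇒ d Head Head ⇒ d d Head ⇒ d d d

Two distinct leftmost derivations for the same string.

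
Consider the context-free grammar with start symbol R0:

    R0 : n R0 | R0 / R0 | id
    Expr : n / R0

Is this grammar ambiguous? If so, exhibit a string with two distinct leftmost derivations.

Ambiguous

Witness: n id / id

Derivation 1: R0 ⇒ n R0 ⇒ n R0 / R0 ⇒ n id / R0 ⇒ n id / id
Derivation 2: R0 ⇒ R0 / R0 ⇒ n R0 / R0 ⇒ n id / R0 ⇒ n id / id

Two distinct leftmost derivations for the same string.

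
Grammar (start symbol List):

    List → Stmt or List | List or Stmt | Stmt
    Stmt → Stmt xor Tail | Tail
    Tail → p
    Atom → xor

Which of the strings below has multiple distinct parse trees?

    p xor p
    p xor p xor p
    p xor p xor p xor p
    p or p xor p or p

p or p xor p or p

p xor p: 1 tree
p xor p xor p: 1 tree
p xor p xor p xor p: 1 tree
p or p xor p or p: 4 trees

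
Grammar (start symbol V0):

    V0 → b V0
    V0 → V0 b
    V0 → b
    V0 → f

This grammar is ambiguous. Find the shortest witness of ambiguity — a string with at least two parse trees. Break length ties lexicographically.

length 1: no string has ≥2 trees
length 2: b b has 2 parse trees

Two derivations of b b:
  V0 ⇒ b V0 ⇒ b b
  V0 ⇒ V0 b ⇒ b b

b b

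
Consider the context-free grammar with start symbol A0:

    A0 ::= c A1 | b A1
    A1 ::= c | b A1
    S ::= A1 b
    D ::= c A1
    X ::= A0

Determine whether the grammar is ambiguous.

Unambiguous

(S, D, X are unreachable from A0, so their rules don't affect L(A0).) Each reachable nonterminal has at most one production per leading terminal, and all productions are right-linear; the derivation is determined token-by-token.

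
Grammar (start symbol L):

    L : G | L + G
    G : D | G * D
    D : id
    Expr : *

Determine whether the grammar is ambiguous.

(Expr is unreachable from L, so its rules don't affect L(L).) The grammar is stratified — L handles '+' (left-recursive), G handles '*', D atoms. Each operator has a fixed associativity and precedence level, so every string has one parse.

Unambiguous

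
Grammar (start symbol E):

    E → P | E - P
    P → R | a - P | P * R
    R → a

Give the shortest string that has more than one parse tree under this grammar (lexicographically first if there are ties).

a - a

length 1: no string has ≥2 trees
length 3: a - a has 2 parse trees

Two derivations of a - a:
  E ⇒ P ⇒ a - P ⇒ a - R ⇒ a - a
  E ⇒ E - P ⇒ P - P ⇒ R - P ⇒ a - P ⇒ a - R ⇒ a - a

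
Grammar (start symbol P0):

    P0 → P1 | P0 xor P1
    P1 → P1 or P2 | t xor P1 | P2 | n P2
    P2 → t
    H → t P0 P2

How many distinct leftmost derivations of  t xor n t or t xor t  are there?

Parse trees for t xor n t or t xor t:
  [P0 [P0 [P1 [P1 t xor [P1 n [P2 t]]] or [P2 t]]] xor [P1 [P2 t]]]
  [P0 [P0 [P1 t xor [P1 [P1 n [P2 t]] or [P2 t]]]] xor [P1 [P2 t]]]
  [P0 [P0 [P0 [P1 [P2 t]]] xor [P1 [P1 n [P2 t]] or [P2 t]]] xor [P1 [P2 t]]]

3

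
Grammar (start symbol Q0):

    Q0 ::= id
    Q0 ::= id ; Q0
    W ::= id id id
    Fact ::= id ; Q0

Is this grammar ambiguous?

Only Q0 is reachable from Q0; ignoring the rest: Right-recursive list with a separator: after each atom, whether the separator follows determines the rule. One parse per string.

Unambiguous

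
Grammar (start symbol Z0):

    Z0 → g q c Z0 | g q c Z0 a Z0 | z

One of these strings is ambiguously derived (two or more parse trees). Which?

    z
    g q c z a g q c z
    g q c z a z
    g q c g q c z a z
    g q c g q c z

z: 1 tree
g q c z a g q c z: 1 tree
g q c z a z: 1 tree
g q c g q c z a z: 2 trees
g q c g q c z: 1 tree

g q c g q c z a z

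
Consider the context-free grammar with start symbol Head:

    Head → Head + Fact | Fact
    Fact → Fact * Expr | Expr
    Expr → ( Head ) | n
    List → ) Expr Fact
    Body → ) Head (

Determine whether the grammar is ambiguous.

(List, Body are unreachable from Head, so their rules don't affect L(Head).) Head → Head + Fact | Fact  ;  Fact → Fact * Expr | Expr  — a left-associative chain with Expr at the bottom. Each string factors uniquely by precedence.

Unambiguous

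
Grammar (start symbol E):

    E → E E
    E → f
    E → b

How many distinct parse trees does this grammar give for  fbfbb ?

Parse trees for fbfbb (showing first 6 of 14):
  [E [E f] [E [E b] [E [E f] [E [E b] [E b]]]]]
  [E [E f] [E [E b] [E [E [E f] [E b]] [E b]]]]
  [E [E f] [E [E [E b] [E f]] [E [E b] [E b]]]]
  [E [E f] [E [E [E b] [E [E f] [E b]]] [E b]]]
  [E [E f] [E [E [E [E b] [E f]] [E b]] [E b]]]
  [E [E [E f] [E b]] [E [E f] [E [E b] [E b]]]]

14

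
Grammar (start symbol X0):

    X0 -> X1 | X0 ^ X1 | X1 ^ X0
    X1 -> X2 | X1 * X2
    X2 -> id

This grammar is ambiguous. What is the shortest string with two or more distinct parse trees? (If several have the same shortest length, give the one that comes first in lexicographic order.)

length 1: no string has ≥2 trees
length 3: id ^ id has 2 parse trees

Two derivations of id ^ id:
  X0 ⇒ X0 ^ X1 ⇒ X1 ^ X1 ⇒ X2 ^ X1 ⇒ id ^ X1 ⇒ id ^ X2 ⇒ id ^ id
  X0 ⇒ X1 ^ X0 ⇒ X2 ^ X0 ⇒ id ^ X0 ⇒ id ^ X1 ⇒ id ^ X2 ⇒ id ^ id

id ^ id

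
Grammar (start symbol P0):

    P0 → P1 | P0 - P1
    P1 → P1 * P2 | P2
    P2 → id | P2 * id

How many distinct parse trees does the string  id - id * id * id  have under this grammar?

4

Parse trees for id - id * id * id:
  [P0 [P0 [P1 [P2 id]]] - [P1 [P1 [P2 id]] * [P2 [P2 id] * id]]]
  [P0 [P0 [P1 [P2 id]]] - [P1 [P1 [P1 [P2 id]] * [P2 id]] * [P2 id]]]
  [P0 [P0 [P1 [P2 id]]] - [P1 [P1 [P2 [P2 id] * id]] * [P2 id]]]
  [P0 [P0 [P1 [P2 id]]] - [P1 [P2 [P2 [P2 id] * id] * id]]]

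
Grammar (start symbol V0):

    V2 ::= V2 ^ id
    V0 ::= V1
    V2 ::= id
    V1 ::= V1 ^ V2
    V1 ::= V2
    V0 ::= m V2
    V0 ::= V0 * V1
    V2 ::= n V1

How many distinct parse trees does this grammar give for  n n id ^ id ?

6

Parse trees for n n id ^ id:
  [V0 [V1 [V1 [V2 n [V1 [V2 n [V1 [V2 id]]]]]] ^ [V2 id]]]
  [V0 [V1 [V2 [V2 n [V1 [V2 n [V1 [V2 id]]]]] ^ id]]]
  [V0 [V1 [V2 n [V1 [V1 [V2 n [V1 [V2 id]]]] ^ [V2 id]]]]]
  [V0 [V1 [V2 n [V1 [V2 [V2 n [V1 [V2 id]]] ^ id]]]]]
  [V0 [V1 [V2 n [V1 [V2 n [V1 [V1 [V2 id]] ^ [V2 id]]]]]]]
  [V0 [V1 [V2 n [V1 [V2 n [V1 [V2 [V2 id] ^ id]]]]]]]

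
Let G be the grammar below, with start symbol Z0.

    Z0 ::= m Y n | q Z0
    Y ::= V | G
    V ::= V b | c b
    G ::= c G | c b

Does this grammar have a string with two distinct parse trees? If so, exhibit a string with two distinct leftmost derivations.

Ambiguous

Witness: m c b n

Derivation 1: Z0 ⇒ m Y n ⇒ m V n ⇒ m c b n
Derivation 2: Z0 ⇒ m Y n ⇒ m G n ⇒ m c b n

Two distinct leftmost derivations for the same string.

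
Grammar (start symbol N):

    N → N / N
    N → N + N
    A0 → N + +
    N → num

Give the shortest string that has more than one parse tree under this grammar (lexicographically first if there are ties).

length 1: no string has ≥2 trees
length 3: no string has ≥2 trees
length 5: num + num + num has 2 parse trees

Two derivations of num + num + num:
  N ⇒ N + N ⇒ N + N + N ⇒ num + N + N ⇒ num + num + N ⇒ num + num + num
  N ⇒ N + N ⇒ num + N ⇒ num + N + N ⇒ num + num + N ⇒ num + num + num

num + num + num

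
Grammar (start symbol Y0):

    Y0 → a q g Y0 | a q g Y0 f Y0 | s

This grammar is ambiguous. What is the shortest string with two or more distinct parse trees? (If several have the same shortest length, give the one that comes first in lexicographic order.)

length 1: no string has ≥2 trees
length 4: no string has ≥2 trees
length 6: no string has ≥2 trees
length 7: no string has ≥2 trees
length 9: a q g a q g s f s has 2 parse trees

Two derivations of a q g a q g s f s:
  Y0 ⇒ a q g Y0 ⇒ a q g a q g Y0 f Y0 ⇒ a q g a q g s f Y0 ⇒ a q g a q g s f s
  Y0 ⇒ a q g Y0 f Y0 ⇒ a q g a q g Y0 f Y0 ⇒ a q g a q g s f Y0 ⇒ a q g a q g s f s

a q g a q g s f s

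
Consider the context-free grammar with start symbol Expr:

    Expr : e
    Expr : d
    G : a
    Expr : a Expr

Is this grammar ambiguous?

Unambiguous

Only Expr is reachable from Expr; ignoring the rest: Restricted to the reachable nonterminals, every rule has the form A → t or A → t B, and no two rules for the same A share a first terminal. The grammar encodes a DFA — one run per string.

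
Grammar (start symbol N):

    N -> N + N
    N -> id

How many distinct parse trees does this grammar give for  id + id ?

Parse trees for id + id:
  [N [N id] + [N id]]

1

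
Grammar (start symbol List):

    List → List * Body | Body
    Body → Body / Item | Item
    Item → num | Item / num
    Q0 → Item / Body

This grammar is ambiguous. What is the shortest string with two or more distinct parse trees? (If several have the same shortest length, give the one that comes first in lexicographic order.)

length 1: no string has ≥2 trees
length 3: num / num has 2 parse trees

Two derivations of num / num:
  List ⇒ Body ⇒ Body / Item ⇒ Item / Item ⇒ num / Item ⇒ num / num
  List ⇒ Body ⇒ Item ⇒ Item / num ⇒ num / num

num / num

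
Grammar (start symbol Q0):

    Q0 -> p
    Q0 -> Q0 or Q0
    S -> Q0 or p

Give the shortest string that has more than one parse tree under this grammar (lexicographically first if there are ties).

length 1: no string has ≥2 trees
length 3: no string has ≥2 trees
length 5: p or p or p has 2 parse trees

Two derivations of p or p or p:
  Q0 ⇒ Q0 or Q0 ⇒ p or Q0 ⇒ p or Q0 or Q0 ⇒ p or p or Q0 ⇒ p or p or p
  Q0 ⇒ Q0 or Q0 ⇒ Q0 or Q0 or Q0 ⇒ p or Q0 or Q0 ⇒ p or p or Q0 ⇒ p or p or p

p or p or p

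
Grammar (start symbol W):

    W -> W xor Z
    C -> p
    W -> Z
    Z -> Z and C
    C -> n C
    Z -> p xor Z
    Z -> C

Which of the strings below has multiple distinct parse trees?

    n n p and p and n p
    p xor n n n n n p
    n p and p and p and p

n n p and p and n p: 1 tree
p xor n n n n n p: 2 trees
n p and p and p and p: 1 tree

p xor n n n n n p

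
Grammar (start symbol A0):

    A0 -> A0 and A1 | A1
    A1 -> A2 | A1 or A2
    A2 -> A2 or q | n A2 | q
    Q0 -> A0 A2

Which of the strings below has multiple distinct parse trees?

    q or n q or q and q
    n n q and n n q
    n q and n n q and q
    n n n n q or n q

q or n q or q and q: 3 trees
n n q and n n q: 1 tree
n q and n n q and q: 1 tree
n n n n q or n q: 1 tree

q or n q or q and q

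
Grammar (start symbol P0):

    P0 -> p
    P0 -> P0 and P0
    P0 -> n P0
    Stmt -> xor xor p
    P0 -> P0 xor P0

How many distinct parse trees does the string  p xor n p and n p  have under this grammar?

Parse trees for p xor n p and n p:
  [P0 [P0 [P0 p] xor [P0 n [P0 p]]] and [P0 n [P0 p]]]
  [P0 [P0 p] xor [P0 [P0 n [P0 p]] and [P0 n [P0 p]]]]
  [P0 [P0 p] xor [P0 n [P0 [P0 p] and [P0 n [P0 p]]]]]

3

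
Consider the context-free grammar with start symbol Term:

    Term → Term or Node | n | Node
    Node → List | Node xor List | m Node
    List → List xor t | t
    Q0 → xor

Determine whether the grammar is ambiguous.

Witness: t xor t

Derivation 1: Term ⇒ Node ⇒ List ⇒ List xor t ⇒ t xor t
Derivation 2: Term ⇒ Node ⇒ Node xor List ⇒ List xor List ⇒ t xor List ⇒ t xor t

Two distinct leftmost derivations for the same string.

Ambiguous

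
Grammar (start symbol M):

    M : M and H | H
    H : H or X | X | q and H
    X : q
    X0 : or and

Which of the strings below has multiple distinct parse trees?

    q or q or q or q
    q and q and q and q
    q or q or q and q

q or q or q or q: 1 tree
q and q and q and q: 8 trees
q or q or q and q: 1 tree

q and q and q and q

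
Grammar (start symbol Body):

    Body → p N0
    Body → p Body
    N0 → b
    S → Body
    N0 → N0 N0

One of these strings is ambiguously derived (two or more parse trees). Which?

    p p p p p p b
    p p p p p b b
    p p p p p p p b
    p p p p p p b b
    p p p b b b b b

p p p b b b b b

p p p p p p b: 1 tree
p p p p p b b: 1 tree
p p p p p p p b: 1 tree
p p p p p p b b: 1 tree
p p p b b b b b: 14 trees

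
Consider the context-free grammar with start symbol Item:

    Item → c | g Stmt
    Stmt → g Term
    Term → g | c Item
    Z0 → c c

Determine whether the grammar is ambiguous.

(Z0 is unreachable from Item, so its rules don't affect L(Item).) Restricted to the reachable nonterminals, every rule has the form A → t or A → t B, and no two rules for the same A share a first terminal. The grammar encodes a DFA — one run per string.

Unambiguous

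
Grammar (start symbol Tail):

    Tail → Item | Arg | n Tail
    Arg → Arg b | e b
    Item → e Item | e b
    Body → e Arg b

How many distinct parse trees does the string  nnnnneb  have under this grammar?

Parse trees for nnnnneb:
  [Tail n [Tail n [Tail n [Tail n [Tail n [Tail [Item e b]]]]]]]
  [Tail n [Tail n [Tail n [Tail n [Tail n [Tail [Arg e b]]]]]]]

2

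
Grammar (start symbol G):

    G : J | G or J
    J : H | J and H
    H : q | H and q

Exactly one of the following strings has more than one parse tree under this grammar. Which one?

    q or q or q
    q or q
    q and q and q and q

q or q or q: 1 tree
q or q: 1 tree
q and q and q and q: 8 trees

q and q and q and q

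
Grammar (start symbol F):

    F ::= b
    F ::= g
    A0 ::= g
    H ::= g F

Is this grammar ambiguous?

Unambiguous

(A0, H are unreachable from F, so their rules don't affect L(F).) Each reachable nonterminal has at most one production per leading terminal, and all productions are right-linear; the derivation is determined token-by-token.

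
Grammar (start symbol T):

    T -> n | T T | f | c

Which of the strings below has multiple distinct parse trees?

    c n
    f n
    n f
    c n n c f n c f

c n: 1 tree
f n: 1 tree
n f: 1 tree
c n n c f n c f: 429 trees

c n n c f n c f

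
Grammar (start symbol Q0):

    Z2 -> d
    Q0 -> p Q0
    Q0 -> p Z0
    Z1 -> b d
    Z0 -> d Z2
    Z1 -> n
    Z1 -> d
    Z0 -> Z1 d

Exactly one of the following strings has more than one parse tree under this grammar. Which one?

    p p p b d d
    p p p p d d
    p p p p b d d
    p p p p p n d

p p p p d d

p p p b d d: 1 tree
p p p p d d: 2 trees
p p p p b d d: 1 tree
p p p p p n d: 1 tree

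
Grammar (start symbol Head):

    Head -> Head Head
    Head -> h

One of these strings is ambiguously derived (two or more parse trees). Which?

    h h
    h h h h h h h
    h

h h: 1 tree
h h h h h h h: 132 trees
h: 1 tree

h h h h h h h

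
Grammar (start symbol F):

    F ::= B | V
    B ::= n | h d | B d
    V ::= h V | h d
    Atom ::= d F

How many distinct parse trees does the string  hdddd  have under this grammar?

Parse trees for hdddd:
  [F [B [B [B [B h d] d] d] d]]

1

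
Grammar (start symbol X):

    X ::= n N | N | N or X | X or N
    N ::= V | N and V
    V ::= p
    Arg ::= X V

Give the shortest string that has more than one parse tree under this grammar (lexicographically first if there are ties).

p or p

length 1: no string has ≥2 trees
length 2: no string has ≥2 trees
length 3: p or p has 2 parse trees

Two derivations of p or p:
  X ⇒ N or X ⇒ V or X ⇒ p or X ⇒ p or N ⇒ p or V ⇒ p or p
  X ⇒ X or N ⇒ N or N ⇒ V or N ⇒ p or N ⇒ p or V ⇒ p or p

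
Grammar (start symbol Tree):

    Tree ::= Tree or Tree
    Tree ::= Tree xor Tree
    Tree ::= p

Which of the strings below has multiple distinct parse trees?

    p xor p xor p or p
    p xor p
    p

p xor p xor p or p

p xor p xor p or p: 5 trees
p xor p: 1 tree
p: 1 tree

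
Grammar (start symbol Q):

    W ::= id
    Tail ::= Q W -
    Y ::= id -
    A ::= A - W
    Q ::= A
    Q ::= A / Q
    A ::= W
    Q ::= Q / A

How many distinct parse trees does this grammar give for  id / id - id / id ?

Parse trees for id / id - id / id:
  [Q [A [W id]] / [Q [A [A [W id]] - [W id]] / [Q [A [W id]]]]]
  [Q [A [W id]] / [Q [Q [A [A [W id]] - [W id]]] / [A [W id]]]]
  [Q [Q [A [W id]] / [Q [A [A [W id]] - [W id]]]] / [A [W id]]]
  [Q [Q [Q [A [W id]]] / [A [A [W id]] - [W id]]] / [A [W id]]]

4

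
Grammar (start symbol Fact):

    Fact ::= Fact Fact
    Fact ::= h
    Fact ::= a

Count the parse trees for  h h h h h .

14

Parse trees for h h h h h (showing first 6 of 14):
  [Fact [Fact h] [Fact [Fact h] [Fact [Fact h] [Fact [Fact h] [Fact h]]]]]
  [Fact [Fact h] [Fact [Fact h] [Fact [Fact [Fact h] [Fact h]] [Fact h]]]]
  [Fact [Fact h] [Fact [Fact [Fact h] [Fact h]] [Fact [Fact h] [Fact h]]]]
  [Fact [Fact h] [Fact [Fact [Fact h] [Fact [Fact h] [Fact h]]] [Fact h]]]
  [Fact [Fact h] [Fact [Fact [Fact [Fact h] [Fact h]] [Fact h]] [Fact h]]]
  [Fact [Fact [Fact h] [Fact h]] [Fact [Fact h] [Fact [Fact h] [Fact h]]]]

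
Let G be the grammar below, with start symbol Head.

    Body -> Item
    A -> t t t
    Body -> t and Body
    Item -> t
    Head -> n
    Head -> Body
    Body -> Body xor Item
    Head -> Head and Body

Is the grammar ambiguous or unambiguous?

Witness: t and t

Derivation 1: Head ⇒ Body ⇒ t and Body ⇒ t and Item ⇒ t and t
Derivation 2: Head ⇒ Head and Body ⇒ Body and Body ⇒ Item and Body ⇒ t and Body ⇒ t and Item ⇒ t and t

Two distinct leftmost derivations for the same string.

Ambiguous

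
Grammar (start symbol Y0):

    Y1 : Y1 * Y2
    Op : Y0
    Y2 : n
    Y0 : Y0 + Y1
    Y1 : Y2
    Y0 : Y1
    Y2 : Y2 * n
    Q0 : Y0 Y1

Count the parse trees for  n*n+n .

Parse trees for n*n+n:
  [Y0 [Y0 [Y1 [Y1 [Y2 n]] * [Y2 n]]] + [Y1 [Y2 n]]]
  [Y0 [Y0 [Y1 [Y2 [Y2 n] * n]]] + [Y1 [Y2 n]]]

2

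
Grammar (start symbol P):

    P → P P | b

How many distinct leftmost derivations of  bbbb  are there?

Parse trees for bbbb:
  [P [P b] [P [P b] [P [P b] [P b]]]]
  [P [P b] [P [P [P b] [P b]] [P b]]]
  [P [P [P b] [P b]] [P [P b] [P b]]]
  [P [P [P b] [P [P b] [P b]]] [P b]]
  [P [P [P [P b] [P b]] [P b]] [P b]]

5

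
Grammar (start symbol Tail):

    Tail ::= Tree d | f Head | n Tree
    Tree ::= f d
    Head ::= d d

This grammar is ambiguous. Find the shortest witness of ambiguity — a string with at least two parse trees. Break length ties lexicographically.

length 3: f d d has 2 parse trees

Two derivations of f d d:
  Tail ⇒ Tree d ⇒ f d d
  Tail ⇒ f Head ⇒ f d d

f d d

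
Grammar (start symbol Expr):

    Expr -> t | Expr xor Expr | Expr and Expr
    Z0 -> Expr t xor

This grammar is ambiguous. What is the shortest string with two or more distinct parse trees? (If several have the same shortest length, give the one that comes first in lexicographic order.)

length 1: no string has ≥2 trees
length 3: no string has ≥2 trees
length 5: t and t and t has 2 parse trees

Two derivations of t and t and t:
  Expr ⇒ Expr and Expr ⇒ t and Expr ⇒ t and Expr and Expr ⇒ t and t and Expr ⇒ t and t and t
  Expr ⇒ Expr and Expr ⇒ Expr and Expr and Expr ⇒ t and Expr and Expr ⇒ t and t and Expr ⇒ t and t and t

t and t and t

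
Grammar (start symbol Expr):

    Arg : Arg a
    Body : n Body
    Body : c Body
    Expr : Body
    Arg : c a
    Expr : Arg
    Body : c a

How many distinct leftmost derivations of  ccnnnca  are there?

Parse trees for ccnnnca:
  [Expr [Body c [Body c [Body n [Body n [Body n [Body c a]]]]]]]

1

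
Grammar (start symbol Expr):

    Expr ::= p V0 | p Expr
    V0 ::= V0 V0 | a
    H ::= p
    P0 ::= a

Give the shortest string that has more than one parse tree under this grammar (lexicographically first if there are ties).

p a a a

length 2: no string has ≥2 trees
length 3: no string has ≥2 trees
length 4: p a a a has 2 parse trees

Two derivations of p a a a:
  Expr ⇒ p V0 ⇒ p V0 V0 ⇒ p V0 V0 V0 ⇒ p a V0 V0 ⇒ p a a V0 ⇒ p a a a
  Expr ⇒ p V0 ⇒ p V0 V0 ⇒ p a V0 ⇒ p a V0 V0 ⇒ p a a V0 ⇒ p a a a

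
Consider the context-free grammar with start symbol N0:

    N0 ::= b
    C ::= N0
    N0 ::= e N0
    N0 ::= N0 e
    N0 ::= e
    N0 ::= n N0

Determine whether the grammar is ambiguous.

Ambiguous

Witness: e e

Derivation 1: N0 ⇒ e N0 ⇒ e e
Derivation 2: N0 ⇒ N0 e ⇒ e e

Two distinct leftmost derivations for the same string.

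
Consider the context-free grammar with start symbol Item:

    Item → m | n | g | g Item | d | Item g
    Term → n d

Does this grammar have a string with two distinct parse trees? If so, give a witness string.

Witness: g g

Derivation 1: Item ⇒ g Item ⇒ g g
Derivation 2: Item ⇒ Item g ⇒ g g

Two distinct leftmost derivations for the same string.

Ambiguous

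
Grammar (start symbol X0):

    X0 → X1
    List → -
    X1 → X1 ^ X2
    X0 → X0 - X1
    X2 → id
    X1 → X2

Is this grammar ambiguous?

Unambiguous

Only X0, X1, X2 are reachable from X0; ignoring the rest: X0 → X0 - X1 | X1  ;  X1 → X1 ^ X2 | X2  — a left-associative chain with X2 at the bottom. Each string factors uniquely by precedence.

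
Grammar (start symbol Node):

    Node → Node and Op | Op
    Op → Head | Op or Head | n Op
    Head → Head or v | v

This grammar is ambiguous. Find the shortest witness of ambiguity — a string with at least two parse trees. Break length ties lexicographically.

v or v

length 1: no string has ≥2 trees
length 2: no string has ≥2 trees
length 3: v or v has 2 parse trees

Two derivations of v or v:
  Node ⇒ Op ⇒ Head ⇒ Head or v ⇒ v or v
  Node ⇒ Op ⇒ Op or Head ⇒ Head or Head ⇒ v or Head ⇒ v or v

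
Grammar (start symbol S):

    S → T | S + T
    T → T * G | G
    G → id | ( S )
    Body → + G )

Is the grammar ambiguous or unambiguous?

Only S, T, G are reachable from S; ignoring the rest: The grammar is stratified — S handles '+' (left-recursive), T handles '*', G atoms. Each operator has a fixed associativity and precedence level, so every string has one parse.

Unambiguous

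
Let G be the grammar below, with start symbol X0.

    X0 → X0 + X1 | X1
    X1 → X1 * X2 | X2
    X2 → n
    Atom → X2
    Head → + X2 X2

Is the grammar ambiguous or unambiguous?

(Atom, Head are unreachable from X0, so their rules don't affect L(X0).) The grammar is stratified — X0 handles '+' (left-recursive), X1 handles '*', X2 atoms. Each operator has a fixed associativity and precedence level, so every string has one parse.

Unambiguous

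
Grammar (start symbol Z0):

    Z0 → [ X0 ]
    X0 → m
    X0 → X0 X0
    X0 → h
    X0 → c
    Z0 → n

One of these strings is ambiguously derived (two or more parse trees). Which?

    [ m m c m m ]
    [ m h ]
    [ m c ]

[ m m c m m ]

[ m m c m m ]: 14 trees
[ m h ]: 1 tree
[ m c ]: 1 tree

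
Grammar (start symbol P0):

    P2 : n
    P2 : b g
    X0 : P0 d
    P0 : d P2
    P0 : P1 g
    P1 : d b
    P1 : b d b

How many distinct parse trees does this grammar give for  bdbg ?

1

Parse trees for bdbg:
  [P0 [P1 b d b] g]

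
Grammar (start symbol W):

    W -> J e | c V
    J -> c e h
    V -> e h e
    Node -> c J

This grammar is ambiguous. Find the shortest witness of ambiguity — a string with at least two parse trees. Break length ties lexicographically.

c e h e

length 4: c e h e has 2 parse trees

Two derivations of c e h e:
  W ⇒ J e ⇒ c e h e
  W ⇒ c V ⇒ c e h e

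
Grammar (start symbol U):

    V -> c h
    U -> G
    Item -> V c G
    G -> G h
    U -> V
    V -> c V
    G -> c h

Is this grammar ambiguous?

Ambiguous

Witness: c h

Derivation 1: U ⇒ G ⇒ c h
Derivation 2: U ⇒ V ⇒ c h

Two distinct leftmost derivations for the same string.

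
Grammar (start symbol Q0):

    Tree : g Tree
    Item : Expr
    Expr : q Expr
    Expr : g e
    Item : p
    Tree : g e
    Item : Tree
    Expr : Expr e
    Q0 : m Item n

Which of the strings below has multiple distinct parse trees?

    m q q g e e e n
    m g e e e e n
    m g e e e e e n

m q q g e e e n: 6 trees
m g e e e e n: 1 tree
m g e e e e e n: 1 tree

m q q g e e e n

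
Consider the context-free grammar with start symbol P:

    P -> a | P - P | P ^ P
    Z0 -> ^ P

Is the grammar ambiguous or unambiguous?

Witness: a - a - a

Derivation 1: P ⇒ P - P ⇒ a - P ⇒ a - P - P ⇒ a - a - P ⇒ a - a - a
Derivation 2: P ⇒ P - P ⇒ P - P - P ⇒ a - P - P ⇒ a - a - P ⇒ a - a - a

Two distinct leftmost derivations for the same string.

Ambiguous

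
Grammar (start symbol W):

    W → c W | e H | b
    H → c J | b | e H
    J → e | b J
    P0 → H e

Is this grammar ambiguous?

Unambiguous

(P0 is unreachable from W, so its rules don't affect L(W).) Restricted to the reachable nonterminals, every rule has the form A → t or A → t B, and no two rules for the same A share a first terminal. The grammar encodes a DFA — one run per string.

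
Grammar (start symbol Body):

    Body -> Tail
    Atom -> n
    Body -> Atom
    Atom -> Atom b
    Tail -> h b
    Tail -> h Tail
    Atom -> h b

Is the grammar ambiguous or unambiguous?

Ambiguous

Witness: h b

Derivation 1: Body ⇒ Tail ⇒ h b
Derivation 2: Body ⇒ Atom ⇒ h b

Two distinct leftmost derivations for the same string.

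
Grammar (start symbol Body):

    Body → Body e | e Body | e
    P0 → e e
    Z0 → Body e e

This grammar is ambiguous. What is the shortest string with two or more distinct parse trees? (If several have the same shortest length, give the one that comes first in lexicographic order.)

e e

length 1: no string has ≥2 trees
length 2: e e has 2 parse trees

Two derivations of e e:
  Body ⇒ Body e ⇒ e e
  Body ⇒ e Body ⇒ e e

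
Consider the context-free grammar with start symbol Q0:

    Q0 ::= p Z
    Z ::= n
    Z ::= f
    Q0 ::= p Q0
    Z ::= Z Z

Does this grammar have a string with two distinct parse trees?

Witness: p f f f

Derivation 1: Q0 ⇒ p Z ⇒ p Z Z ⇒ p f Z ⇒ p f Z Z ⇒ p f f Z ⇒ p f f f
Derivation 2: Q0 ⇒ p Z ⇒ p Z Z ⇒ p Z Z Z ⇒ p f Z Z ⇒ p f f Z ⇒ p f f f

Two distinct leftmost derivations for the same string.

Ambiguous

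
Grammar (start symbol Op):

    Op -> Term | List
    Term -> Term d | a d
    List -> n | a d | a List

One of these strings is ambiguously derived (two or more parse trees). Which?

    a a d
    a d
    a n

a a d: 1 tree
a d: 2 trees
a n: 1 tree

a d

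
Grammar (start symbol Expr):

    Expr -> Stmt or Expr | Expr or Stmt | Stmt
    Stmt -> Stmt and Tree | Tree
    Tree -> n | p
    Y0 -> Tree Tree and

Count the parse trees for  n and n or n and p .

2

Parse trees for n and n or n and p:
  [Expr [Stmt [Stmt [Tree n]] and [Tree n]] or [Expr [Stmt [Stmt [Tree n]] and [Tree p]]]]
  [Expr [Expr [Stmt [Stmt [Tree n]] and [Tree n]]] or [Stmt [Stmt [Tree n]] and [Tree p]]]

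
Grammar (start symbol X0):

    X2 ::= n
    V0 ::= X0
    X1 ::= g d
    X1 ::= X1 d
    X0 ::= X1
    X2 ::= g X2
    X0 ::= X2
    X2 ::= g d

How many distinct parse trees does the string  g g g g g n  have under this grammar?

Parse trees for g g g g g n:
  [X0 [X2 g [X2 g [X2 g [X2 g [X2 g [X2 n]]]]]]]

1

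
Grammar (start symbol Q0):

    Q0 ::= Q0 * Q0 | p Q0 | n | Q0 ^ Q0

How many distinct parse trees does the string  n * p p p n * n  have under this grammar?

5

Parse trees for n * p p p n * n:
  [Q0 [Q0 n] * [Q0 [Q0 p [Q0 p [Q0 p [Q0 n]]]] * [Q0 n]]]
  [Q0 [Q0 n] * [Q0 p [Q0 [Q0 p [Q0 p [Q0 n]]] * [Q0 n]]]]
  [Q0 [Q0 n] * [Q0 p [Q0 p [Q0 [Q0 p [Q0 n]] * [Q0 n]]]]]
  [Q0 [Q0 n] * [Q0 p [Q0 p [Q0 p [Q0 [Q0 n] * [Q0 n]]]]]]
  [Q0 [Q0 [Q0 n] * [Q0 p [Q0 p [Q0 p [Q0 n]]]]] * [Q0 n]]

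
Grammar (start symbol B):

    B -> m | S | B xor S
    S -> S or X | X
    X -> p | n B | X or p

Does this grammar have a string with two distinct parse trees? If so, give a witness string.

Witness: p or p

Derivation 1: B ⇒ S ⇒ S or X ⇒ X or X ⇒ p or X ⇒ p or p
Derivation 2: B ⇒ S ⇒ X ⇒ X or p ⇒ p or p

Two distinct leftmost derivations for the same string.

Ambiguous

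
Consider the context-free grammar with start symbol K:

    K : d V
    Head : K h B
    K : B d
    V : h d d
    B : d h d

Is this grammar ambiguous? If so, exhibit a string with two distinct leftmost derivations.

Ambiguous

Witness: d h d d

Derivation 1: K ⇒ d V ⇒ d h d d
Derivation 2: K ⇒ B d ⇒ d h d d

Two distinct leftmost derivations for the same string.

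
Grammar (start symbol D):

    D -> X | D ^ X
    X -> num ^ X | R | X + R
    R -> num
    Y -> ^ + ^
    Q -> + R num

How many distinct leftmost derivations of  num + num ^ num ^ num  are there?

2

Parse trees for num + num ^ num ^ num:
  [D [D [X [X [R num]] + [R num]]] ^ [X num ^ [X [R num]]]]
  [D [D [D [X [X [R num]] + [R num]]] ^ [X [R num]]] ^ [X [R num]]]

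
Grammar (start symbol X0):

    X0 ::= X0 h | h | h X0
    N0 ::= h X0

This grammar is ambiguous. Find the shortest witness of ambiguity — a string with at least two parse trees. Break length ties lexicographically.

length 1: no string has ≥2 trees
length 2: h h has 2 parse trees

Two derivations of h h:
  X0 ⇒ X0 h ⇒ h h
  X0 ⇒ h X0 ⇒ h h

h h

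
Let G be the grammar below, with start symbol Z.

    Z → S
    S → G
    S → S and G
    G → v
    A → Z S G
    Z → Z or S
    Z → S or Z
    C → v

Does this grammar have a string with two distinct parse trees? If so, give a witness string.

Ambiguous

Witness: v or v

Derivation 1: Z ⇒ Z or S ⇒ S or S ⇒ G or S ⇒ v or S ⇒ v or G ⇒ v or v
Derivation 2: Z ⇒ S or Z ⇒ G or Z ⇒ v or Z ⇒ v or S ⇒ v or G ⇒ v or v

Two distinct leftmost derivations for the same string.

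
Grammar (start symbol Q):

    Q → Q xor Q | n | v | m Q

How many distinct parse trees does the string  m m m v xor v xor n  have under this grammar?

Parse trees for m m m v xor v xor n (showing first 6 of 14):
  [Q [Q m [Q m [Q m [Q v]]]] xor [Q [Q v] xor [Q n]]]
  [Q [Q [Q m [Q m [Q m [Q v]]]] xor [Q v]] xor [Q n]]
  [Q [Q m [Q [Q m [Q m [Q v]]] xor [Q v]]] xor [Q n]]
  [Q [Q m [Q m [Q [Q m [Q v]] xor [Q v]]]] xor [Q n]]
  [Q [Q m [Q m [Q m [Q [Q v] xor [Q v]]]]] xor [Q n]]
  [Q m [Q [Q m [Q m [Q v]]] xor [Q [Q v] xor [Q n]]]]

14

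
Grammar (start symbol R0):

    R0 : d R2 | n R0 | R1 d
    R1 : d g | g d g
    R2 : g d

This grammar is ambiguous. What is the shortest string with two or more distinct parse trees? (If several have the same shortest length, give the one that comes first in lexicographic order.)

d g d

length 3: d g d has 2 parse trees

Two derivations of d g d:
  R0 ⇒ d R2 ⇒ d g d
  R0 ⇒ R1 d ⇒ d g d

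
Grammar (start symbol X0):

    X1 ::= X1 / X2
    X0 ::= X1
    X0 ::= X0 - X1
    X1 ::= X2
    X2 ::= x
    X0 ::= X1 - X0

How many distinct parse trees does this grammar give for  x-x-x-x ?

8

Parse trees for x-x-x-x:
  [X0 [X0 [X0 [X0 [X1 [X2 x]]] - [X1 [X2 x]]] - [X1 [X2 x]]] - [X1 [X2 x]]]
  [X0 [X0 [X0 [X1 [X2 x]] - [X0 [X1 [X2 x]]]] - [X1 [X2 x]]] - [X1 [X2 x]]]
  [X0 [X0 [X1 [X2 x]] - [X0 [X0 [X1 [X2 x]]] - [X1 [X2 x]]]] - [X1 [X2 x]]]
  [X0 [X0 [X1 [X2 x]] - [X0 [X1 [X2 x]] - [X0 [X1 [X2 x]]]]] - [X1 [X2 x]]]
  [X0 [X1 [X2 x]] - [X0 [X0 [X0 [X1 [X2 x]]] - [X1 [X2 x]]] - [X1 [X2 x]]]]
  [X0 [X1 [X2 x]] - [X0 [X0 [X1 [X2 x]] - [X0 [X1 [X2 x]]]] - [X1 [X2 x]]]]
  [X0 [X1 [X2 x]] - [X0 [X1 [X2 x]] - [X0 [X0 [X1 [X2 x]]] - [X1 [X2 x]]]]]
  [X0 [X1 [X2 x]] - [X0 [X1 [X2 x]] - [X0 [X1 [X2 x]] - [X0 [X1 [X2 x]]]]]]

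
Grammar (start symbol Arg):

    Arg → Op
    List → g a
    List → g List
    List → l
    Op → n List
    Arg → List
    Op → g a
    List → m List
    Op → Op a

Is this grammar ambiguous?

Ambiguous

Witness: g a

Derivation 1: Arg ⇒ Op ⇒ g a
Derivation 2: Arg ⇒ List ⇒ g a

Two distinct leftmost derivations for the same string.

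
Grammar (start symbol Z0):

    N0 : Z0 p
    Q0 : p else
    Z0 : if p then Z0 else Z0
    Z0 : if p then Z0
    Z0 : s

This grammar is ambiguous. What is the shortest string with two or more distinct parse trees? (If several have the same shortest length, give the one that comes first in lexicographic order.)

length 1: no string has ≥2 trees
length 4: no string has ≥2 trees
length 6: no string has ≥2 trees
length 7: no string has ≥2 trees
length 9: if p then if p then s else s has 2 parse trees

Two derivations of if p then if p then s else s:
  Z0 ⇒ if p then Z0 else Z0 ⇒ if p then if p then Z0 else Z0 ⇒ if p then if p then s else Z0 ⇒ if p then if p then s else s
  Z0 ⇒ if p then Z0 ⇒ if p then if p then Z0 else Z0 ⇒ if p then if p then s else Z0 ⇒ if p then if p then s else s

if p then if p then s else s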